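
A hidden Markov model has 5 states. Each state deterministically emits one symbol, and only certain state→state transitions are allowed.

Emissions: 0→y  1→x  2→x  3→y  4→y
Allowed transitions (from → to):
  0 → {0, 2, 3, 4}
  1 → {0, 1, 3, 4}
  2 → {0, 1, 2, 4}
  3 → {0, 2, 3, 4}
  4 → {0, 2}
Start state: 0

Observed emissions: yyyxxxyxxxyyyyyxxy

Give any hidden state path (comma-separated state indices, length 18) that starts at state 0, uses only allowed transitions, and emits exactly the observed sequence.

  t0 'y' -> {0,3,4}, take 0 (start)
  t1 'y' -> {0,3,4}, take 3 (0->3 ok)
  t2 'y' -> {0,3,4}, take 0 (3->0 ok)
  t3 'x' -> {1,2}, take 2 (0->2 ok)
  t4 'x' -> {1,2}, take 2 (2->2 ok)
  t5 'x' -> {1,2}, take 2 (2->2 ok)
  t6 'y' -> {0,3,4}, take 4 (2->4 ok)
  t7 'x' -> {1,2}, take 2 (4->2 ok)
  t8 'x' -> {1,2}, take 2 (2->2 ok)
  t9 'x' -> {1,2}, take 1 (2->1 ok)
  t10 'y' -> {0,3,4}, take 0 (1->0 ok)
  t11 'y' -> {0,3,4}, take 0 (0->0 ok)
  t12 'y' -> {0,3,4}, take 4 (0->4 ok)
  t13 'y' -> {0,3,4}, take 0 (4->0 ok)
  t14 'y' -> {0,3,4}, take 4 (0->4 ok)
  t15 'x' -> {1,2}, take 2 (4->2 ok)
  t16 'x' -> {1,2}, take 2 (2->2 ok)
  t17 'y' -> {0,3,4}, take 0 (2->0 ok)

0,3,0,2,2,2,4,2,2,1,0,0,4,0,4,2,2,0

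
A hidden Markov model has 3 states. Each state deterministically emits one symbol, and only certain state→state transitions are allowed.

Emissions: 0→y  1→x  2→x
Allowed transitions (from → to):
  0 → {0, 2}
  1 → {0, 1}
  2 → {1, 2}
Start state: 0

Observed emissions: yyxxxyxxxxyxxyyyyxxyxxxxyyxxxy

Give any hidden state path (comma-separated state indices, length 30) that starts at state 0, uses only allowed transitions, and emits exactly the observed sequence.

0,0,2,1,1,0,2,2,2,1,0,2,1,0,0,0,0,2,1,0,2,2,2,1,0,0,2,2,1,0

  [0] y  {0}  => 0  start
  [1] y  {0}  => 0  0->0 ok
  [2] x  {1,2}  => 2  0->2 ok
  [3] x  {1,2}  => 1  2->1 ok
  [4] x  {1,2}  => 1  1->1 ok
  [5] y  {0}  => 0  1->0 ok
  [6] x  {1,2}  => 2  0->2 ok
  [7] x  {1,2}  => 2  2->2 ok
  [8] x  {1,2}  => 2  2->2 ok
  [9] x  {1,2}  => 1  2->1 ok
  [10] y  {0}  => 0  1->0 ok
  [11] x  {1,2}  => 2  0->2 ok
  [12] x  {1,2}  => 1  2->1 ok
  [13] y  {0}  => 0  1->0 ok
  [14] y  {0}  => 0  0->0 ok
  [15] y  {0}  => 0  0->0 ok
  [16] y  {0}  => 0  0->0 ok
  [17] x  {1,2}  => 2  0->2 ok
  [18] x  {1,2}  => 1  2->1 ok
  [19] y  {0}  => 0  1->0 ok
  [20] x  {1,2}  => 2  0->2 ok
  [21] x  {1,2}  => 2  2->2 ok
  [22] x  {1,2}  => 2  2->2 ok
  [23] x  {1,2}  => 1  2->1 ok
  [24] y  {0}  => 0  1->0 ok
  [25] y  {0}  => 0  0->0 ok
  [26] x  {1,2}  => 2  0->2 ok
  [27] x  {1,2}  => 2  2->2 ok
  [28] x  {1,2}  => 1  2->1 ok
  [29] y  {0}  => 0  1->0 ok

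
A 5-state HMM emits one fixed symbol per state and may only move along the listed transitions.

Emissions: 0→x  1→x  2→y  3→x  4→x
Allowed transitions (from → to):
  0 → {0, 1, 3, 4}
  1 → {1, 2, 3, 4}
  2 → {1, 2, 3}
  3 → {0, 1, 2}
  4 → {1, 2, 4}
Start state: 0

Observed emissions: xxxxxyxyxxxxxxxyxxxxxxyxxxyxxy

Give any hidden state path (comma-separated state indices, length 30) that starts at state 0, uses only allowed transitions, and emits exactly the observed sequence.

  pos 0: x in {0,1,3,4}, choose 0; start
  pos 1: x in {0,1,3,4}, choose 0; 0->0 ok
  pos 2: x in {0,1,3,4}, choose 3; 0->3 ok
  pos 3: x in {0,1,3,4}, choose 0; 3->0 ok
  pos 4: x in {0,1,3,4}, choose 4; 0->4 ok
  pos 5: y in {2}, choose 2; 4->2 ok
  pos 6: x in {0,1,3,4}, choose 3; 2->3 ok
  pos 7: y in {2}, choose 2; 3->2 ok
  pos 8: x in {0,1,3,4}, choose 3; 2->3 ok
  pos 9: x in {0,1,3,4}, choose 1; 3->1 ok
  pos 10: x in {0,1,3,4}, choose 1; 1->1 ok
  pos 11: x in {0,1,3,4}, choose 1; 1->1 ok
  pos 12: x in {0,1,3,4}, choose 1; 1->1 ok
  pos 13: x in {0,1,3,4}, choose 4; 1->4 ok
  pos 14: x in {0,1,3,4}, choose 4; 4->4 ok
  pos 15: y in {2}, choose 2; 4->2 ok
  pos 16: x in {0,1,3,4}, choose 1; 2->1 ok
  pos 17: x in {0,1,3,4}, choose 1; 1->1 ok
  pos 18: x in {0,1,3,4}, choose 3; 1->3 ok
  pos 19: x in {0,1,3,4}, choose 0; 3->0 ok
  pos 20: x in {0,1,3,4}, choose 1; 0->1 ok
  pos 21: x in {0,1,3,4}, choose 4; 1->4 ok
  pos 22: y in {2}, choose 2; 4->2 ok
  pos 23: x in {0,1,3,4}, choose 1; 2->1 ok
  pos 24: x in {0,1,3,4}, choose 4; 1->4 ok
  pos 25: x in {0,1,3,4}, choose 1; 4->1 ok
  pos 26: y in {2}, choose 2; 1->2 ok
  pos 27: x in {0,1,3,4}, choose 1; 2->1 ok
  pos 28: x in {0,1,3,4}, choose 4; 1->4 ok
  pos 29: y in {2}, choose 2; 4->2 ok

0,0,3,0,4,2,3,2,3,1,1,1,1,4,4,2,1,1,3,0,1,4,2,1,4,1,2,1,4,2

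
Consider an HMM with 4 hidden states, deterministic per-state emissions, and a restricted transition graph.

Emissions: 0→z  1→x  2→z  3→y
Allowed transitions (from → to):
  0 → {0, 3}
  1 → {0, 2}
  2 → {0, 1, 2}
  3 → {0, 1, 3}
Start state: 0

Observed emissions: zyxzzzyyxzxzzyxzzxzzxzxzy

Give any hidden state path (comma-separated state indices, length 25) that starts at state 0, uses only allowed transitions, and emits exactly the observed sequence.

0,3,1,2,0,0,3,3,1,2,1,0,0,3,1,2,2,1,2,2,1,2,1,0,3

  t0 'z' -> {0,2}, take 0 (start)
  t1 'y' -> {3}, take 3 (0->3 ok)
  t2 'x' -> {1}, take 1 (3->1 ok)
  t3 'z' -> {0,2}, take 2 (1->2 ok)
  t4 'z' -> {0,2}, take 0 (2->0 ok)
  t5 'z' -> {0,2}, take 0 (0->0 ok)
  t6 'y' -> {3}, take 3 (0->3 ok)
  t7 'y' -> {3}, take 3 (3->3 ok)
  t8 'x' -> {1}, take 1 (3->1 ok)
  t9 'z' -> {0,2}, take 2 (1->2 ok)
  t10 'x' -> {1}, take 1 (2->1 ok)
  t11 'z' -> {0,2}, take 0 (1->0 ok)
  t12 'z' -> {0,2}, take 0 (0->0 ok)
  t13 'y' -> {3}, take 3 (0->3 ok)
  t14 'x' -> {1}, take 1 (3->1 ok)
  t15 'z' -> {0,2}, take 2 (1->2 ok)
  t16 'z' -> {0,2}, take 2 (2->2 ok)
  t17 'x' -> {1}, take 1 (2->1 ok)
  t18 'z' -> {0,2}, take 2 (1->2 ok)
  t19 'z' -> {0,2}, take 2 (2->2 ok)
  t20 'x' -> {1}, take 1 (2->1 ok)
  t21 'z' -> {0,2}, take 2 (1->2 ok)
  t22 'x' -> {1}, take 1 (2->1 ok)
  t23 'z' -> {0,2}, take 0 (1->0 ok)
  t24 'y' -> {3}, take 3 (0->3 ok)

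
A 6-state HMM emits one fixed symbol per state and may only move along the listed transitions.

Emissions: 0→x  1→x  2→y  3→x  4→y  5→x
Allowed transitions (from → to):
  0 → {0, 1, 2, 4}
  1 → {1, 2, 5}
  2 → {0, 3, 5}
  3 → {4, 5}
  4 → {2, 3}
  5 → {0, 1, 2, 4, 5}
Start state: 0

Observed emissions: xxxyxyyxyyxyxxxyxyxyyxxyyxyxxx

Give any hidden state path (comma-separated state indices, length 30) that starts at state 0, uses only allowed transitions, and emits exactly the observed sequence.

  0: obs=x cand={0,1,3,5} pick 0 [start]
  1: obs=x cand={0,1,3,5} pick 1 [0->1 ok]
  2: obs=x cand={0,1,3,5} pick 5 [1->5 ok]
  3: obs=y cand={2,4} pick 2 [5->2 ok]
  4: obs=x cand={0,1,3,5} pick 3 [2->3 ok]
  5: obs=y cand={2,4} pick 4 [3->4 ok]
  6: obs=y cand={2,4} pick 2 [4->2 ok]
  7: obs=x cand={0,1,3,5} pick 5 [2->5 ok]
  8: obs=y cand={2,4} pick 4 [5->4 ok]
  9: obs=y cand={2,4} pick 2 [4->2 ok]
  10: obs=x cand={0,1,3,5} pick 3 [2->3 ok]
  11: obs=y cand={2,4} pick 4 [3->4 ok]
  12: obs=x cand={0,1,3,5} pick 3 [4->3 ok]
  13: obs=x cand={0,1,3,5} pick 5 [3->5 ok]
  14: obs=x cand={0,1,3,5} pick 1 [5->1 ok]
  15: obs=y cand={2,4} pick 2 [1->2 ok]
  16: obs=x cand={0,1,3,5} pick 5 [2->5 ok]
  17: obs=y cand={2,4} pick 2 [5->2 ok]
  18: obs=x cand={0,1,3,5} pick 3 [2->3 ok]
  19: obs=y cand={2,4} pick 4 [3->4 ok]
  20: obs=y cand={2,4} pick 2 [4->2 ok]
  21: obs=x cand={0,1,3,5} pick 0 [2->0 ok]
  22: obs=x cand={0,1,3,5} pick 0 [0->0 ok]
  23: obs=y cand={2,4} pick 4 [0->4 ok]
  24: obs=y cand={2,4} pick 2 [4->2 ok]
  25: obs=x cand={0,1,3,5} pick 5 [2->5 ok]
  26: obs=y cand={2,4} pick 2 [5->2 ok]
  27: obs=x cand={0,1,3,5} pick 0 [2->0 ok]
  28: obs=x cand={0,1,3,5} pick 0 [0->0 ok]
  29: obs=x cand={0,1,3,5} pick 1 [0->1 ok]

0,1,5,2,3,4,2,5,4,2,3,4,3,5,1,2,5,2,3,4,2,0,0,4,2,5,2,0,0,1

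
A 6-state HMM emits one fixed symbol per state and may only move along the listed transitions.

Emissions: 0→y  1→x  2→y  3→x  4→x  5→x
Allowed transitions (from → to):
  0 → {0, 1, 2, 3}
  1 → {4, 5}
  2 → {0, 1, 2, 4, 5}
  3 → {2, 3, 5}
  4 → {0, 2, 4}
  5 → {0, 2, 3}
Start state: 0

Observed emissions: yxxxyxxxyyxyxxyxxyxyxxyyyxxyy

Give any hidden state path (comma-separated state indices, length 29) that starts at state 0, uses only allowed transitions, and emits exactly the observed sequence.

0,1,5,3,2,4,4,4,2,0,3,2,1,4,0,1,4,2,5,2,1,5,0,2,0,1,4,0,2

  [0] y  {0,2}  => 0  start
  [1] x  {1,3,4,5}  => 1  0->1 ok
  [2] x  {1,3,4,5}  => 5  1->5 ok
  [3] x  {1,3,4,5}  => 3  5->3 ok
  [4] y  {0,2}  => 2  3->2 ok
  [5] x  {1,3,4,5}  => 4  2->4 ok
  [6] x  {1,3,4,5}  => 4  4->4 ok
  [7] x  {1,3,4,5}  => 4  4->4 ok
  [8] y  {0,2}  => 2  4->2 ok
  [9] y  {0,2}  => 0  2->0 ok
  [10] x  {1,3,4,5}  => 3  0->3 ok
  [11] y  {0,2}  => 2  3->2 ok
  [12] x  {1,3,4,5}  => 1  2->1 ok
  [13] x  {1,3,4,5}  => 4  1->4 ok
  [14] y  {0,2}  => 0  4->0 ok
  [15] x  {1,3,4,5}  => 1  0->1 ok
  [16] x  {1,3,4,5}  => 4  1->4 ok
  [17] y  {0,2}  => 2  4->2 ok
  [18] x  {1,3,4,5}  => 5  2->5 ok
  [19] y  {0,2}  => 2  5->2 ok
  [20] x  {1,3,4,5}  => 1  2->1 ok
  [21] x  {1,3,4,5}  => 5  1->5 ok
  [22] y  {0,2}  => 0  5->0 ok
  [23] y  {0,2}  => 2  0->2 ok
  [24] y  {0,2}  => 0  2->0 ok
  [25] x  {1,3,4,5}  => 1  0->1 ok
  [26] x  {1,3,4,5}  => 4  1->4 ok
  [27] y  {0,2}  => 0  4->0 ok
  [28] y  {0,2}  => 2  0->2 ok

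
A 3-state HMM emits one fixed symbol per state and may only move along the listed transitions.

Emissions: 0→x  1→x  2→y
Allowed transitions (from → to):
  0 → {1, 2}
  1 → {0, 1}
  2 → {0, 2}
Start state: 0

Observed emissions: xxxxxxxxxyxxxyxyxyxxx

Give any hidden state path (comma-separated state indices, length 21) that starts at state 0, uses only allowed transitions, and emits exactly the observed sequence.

0,1,1,0,1,1,1,1,0,2,0,1,0,2,0,2,0,2,0,1,0

  pos 0: x in {0,1}, choose 0; start
  pos 1: x in {0,1}, choose 1; 0->1 ok
  pos 2: x in {0,1}, choose 1; 1->1 ok
  pos 3: x in {0,1}, choose 0; 1->0 ok
  pos 4: x in {0,1}, choose 1; 0->1 ok
  pos 5: x in {0,1}, choose 1; 1->1 ok
  pos 6: x in {0,1}, choose 1; 1->1 ok
  pos 7: x in {0,1}, choose 1; 1->1 ok
  pos 8: x in {0,1}, choose 0; 1->0 ok
  pos 9: y in {2}, choose 2; 0->2 ok
  pos 10: x in {0,1}, choose 0; 2->0 ok
  pos 11: x in {0,1}, choose 1; 0->1 ok
  pos 12: x in {0,1}, choose 0; 1->0 ok
  pos 13: y in {2}, choose 2; 0->2 ok
  pos 14: x in {0,1}, choose 0; 2->0 ok
  pos 15: y in {2}, choose 2; 0->2 ok
  pos 16: x in {0,1}, choose 0; 2->0 ok
  pos 17: y in {2}, choose 2; 0->2 ok
  pos 18: x in {0,1}, choose 0; 2->0 ok
  pos 19: x in {0,1}, choose 1; 0->1 ok
  pos 20: x in {0,1}, choose 0; 1->0 ok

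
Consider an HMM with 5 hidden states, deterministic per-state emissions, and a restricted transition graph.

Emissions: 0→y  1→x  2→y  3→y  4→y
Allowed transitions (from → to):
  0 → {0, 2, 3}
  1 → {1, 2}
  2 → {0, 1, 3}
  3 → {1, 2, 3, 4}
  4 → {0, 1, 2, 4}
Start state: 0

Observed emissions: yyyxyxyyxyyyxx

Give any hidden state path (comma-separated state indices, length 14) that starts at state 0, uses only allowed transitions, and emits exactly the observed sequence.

  [0] y  {0,2,3,4}  => 0  start
  [1] y  {0,2,3,4}  => 2  0->2 ok
  [2] y  {0,2,3,4}  => 3  2->3 ok
  [3] x  {1}  => 1  3->1 ok
  [4] y  {0,2,3,4}  => 2  1->2 ok
  [5] x  {1}  => 1  2->1 ok
  [6] y  {0,2,3,4}  => 2  1->2 ok
  [7] y  {0,2,3,4}  => 3  2->3 ok
  [8] x  {1}  => 1  3->1 ok
  [9] y  {0,2,3,4}  => 2  1->2 ok
  [10] y  {0,2,3,4}  => 3  2->3 ok
  [11] y  {0,2,3,4}  => 2  3->2 ok
  [12] x  {1}  => 1  2->1 ok
  [13] x  {1}  => 1  1->1 ok

0,2,3,1,2,1,2,3,1,2,3,2,1,1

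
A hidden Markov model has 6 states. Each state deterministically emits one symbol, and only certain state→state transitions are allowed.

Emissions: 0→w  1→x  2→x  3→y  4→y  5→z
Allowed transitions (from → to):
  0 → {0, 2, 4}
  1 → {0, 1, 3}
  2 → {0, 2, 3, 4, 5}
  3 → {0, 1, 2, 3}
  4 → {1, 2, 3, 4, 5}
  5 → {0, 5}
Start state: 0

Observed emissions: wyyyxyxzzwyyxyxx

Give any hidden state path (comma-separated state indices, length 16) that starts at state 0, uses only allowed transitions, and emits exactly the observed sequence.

0,4,4,4,1,3,2,5,5,0,4,3,2,3,1,1

  t0 'w' -> {0}, take 0 (start)
  t1 'y' -> {3,4}, take 4 (0->4 ok)
  t2 'y' -> {3,4}, take 4 (4->4 ok)
  t3 'y' -> {3,4}, take 4 (4->4 ok)
  t4 'x' -> {1,2}, take 1 (4->1 ok)
  t5 'y' -> {3,4}, take 3 (1->3 ok)
  t6 'x' -> {1,2}, take 2 (3->2 ok)
  t7 'z' -> {5}, take 5 (2->5 ok)
  t8 'z' -> {5}, take 5 (5->5 ok)
  t9 'w' -> {0}, take 0 (5->0 ok)
  t10 'y' -> {3,4}, take 4 (0->4 ok)
  t11 'y' -> {3,4}, take 3 (4->3 ok)
  t12 'x' -> {1,2}, take 2 (3->2 ok)
  t13 'y' -> {3,4}, take 3 (2->3 ok)
  t14 'x' -> {1,2}, take 1 (3->1 ok)
  t15 'x' -> {1,2}, take 1 (1->1 ok)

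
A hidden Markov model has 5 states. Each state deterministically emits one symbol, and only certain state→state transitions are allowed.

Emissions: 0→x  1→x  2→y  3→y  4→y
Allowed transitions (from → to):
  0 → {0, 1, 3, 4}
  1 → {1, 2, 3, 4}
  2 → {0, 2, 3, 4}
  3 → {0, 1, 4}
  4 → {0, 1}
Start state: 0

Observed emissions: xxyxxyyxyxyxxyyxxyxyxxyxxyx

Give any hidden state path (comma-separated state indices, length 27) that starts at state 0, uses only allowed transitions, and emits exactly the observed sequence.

0,0,4,0,0,3,4,0,3,1,3,1,1,3,4,0,1,2,0,4,0,0,3,0,0,4,0

  pos 0: x in {0,1}, choose 0; start
  pos 1: x in {0,1}, choose 0; 0->0 ok
  pos 2: y in {2,3,4}, choose 4; 0->4 ok
  pos 3: x in {0,1}, choose 0; 4->0 ok
  pos 4: x in {0,1}, choose 0; 0->0 ok
  pos 5: y in {2,3,4}, choose 3; 0->3 ok
  pos 6: y in {2,3,4}, choose 4; 3->4 ok
  pos 7: x in {0,1}, choose 0; 4->0 ok
  pos 8: y in {2,3,4}, choose 3; 0->3 ok
  pos 9: x in {0,1}, choose 1; 3->1 ok
  pos 10: y in {2,3,4}, choose 3; 1->3 ok
  pos 11: x in {0,1}, choose 1; 3->1 ok
  pos 12: x in {0,1}, choose 1; 1->1 ok
  pos 13: y in {2,3,4}, choose 3; 1->3 ok
  pos 14: y in {2,3,4}, choose 4; 3->4 ok
  pos 15: x in {0,1}, choose 0; 4->0 ok
  pos 16: x in {0,1}, choose 1; 0->1 ok
  pos 17: y in {2,3,4}, choose 2; 1->2 ok
  pos 18: x in {0,1}, choose 0; 2->0 ok
  pos 19: y in {2,3,4}, choose 4; 0->4 ok
  pos 20: x in {0,1}, choose 0; 4->0 ok
  pos 21: x in {0,1}, choose 0; 0->0 ok
  pos 22: y in {2,3,4}, choose 3; 0->3 ok
  pos 23: x in {0,1}, choose 0; 3->0 ok
  pos 24: x in {0,1}, choose 0; 0->0 ok
  pos 25: y in {2,3,4}, choose 4; 0->4 ok
  pos 26: x in {0,1}, choose 0; 4->0 ok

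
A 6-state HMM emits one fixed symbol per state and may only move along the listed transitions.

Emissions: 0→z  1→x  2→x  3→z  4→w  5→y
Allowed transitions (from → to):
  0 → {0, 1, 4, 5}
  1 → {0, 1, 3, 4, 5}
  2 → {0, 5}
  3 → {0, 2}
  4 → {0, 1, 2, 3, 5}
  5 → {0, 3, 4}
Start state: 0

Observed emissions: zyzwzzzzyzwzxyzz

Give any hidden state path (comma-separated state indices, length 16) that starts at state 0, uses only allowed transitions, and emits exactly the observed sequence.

  pos 0: z in {0,3}, choose 0; start
  pos 1: y in {5}, choose 5; 0->5 ok
  pos 2: z in {0,3}, choose 0; 5->0 ok
  pos 3: w in {4}, choose 4; 0->4 ok
  pos 4: z in {0,3}, choose 3; 4->3 ok
  pos 5: z in {0,3}, choose 0; 3->0 ok
  pos 6: z in {0,3}, choose 0; 0->0 ok
  pos 7: z in {0,3}, choose 0; 0->0 ok
  pos 8: y in {5}, choose 5; 0->5 ok
  pos 9: z in {0,3}, choose 0; 5->0 ok
  pos 10: w in {4}, choose 4; 0->4 ok
  pos 11: z in {0,3}, choose 3; 4->3 ok
  pos 12: x in {1,2}, choose 2; 3->2 ok
  pos 13: y in {5}, choose 5; 2->5 ok
  pos 14: z in {0,3}, choose 3; 5->3 ok
  pos 15: z in {0,3}, choose 0; 3->0 ok

0,5,0,4,3,0,0,0,5,0,4,3,2,5,3,0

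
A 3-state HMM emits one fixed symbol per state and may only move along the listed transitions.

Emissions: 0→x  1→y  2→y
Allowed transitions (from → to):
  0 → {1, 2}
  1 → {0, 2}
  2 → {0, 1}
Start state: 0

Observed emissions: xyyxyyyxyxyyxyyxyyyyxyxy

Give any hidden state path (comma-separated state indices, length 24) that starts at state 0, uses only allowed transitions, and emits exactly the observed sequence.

0,1,2,0,1,2,1,0,2,0,2,1,0,2,1,0,1,2,1,2,0,1,0,2

  0: obs=x cand={0} pick 0 [start]
  1: obs=y cand={1,2} pick 1 [0->1 ok]
  2: obs=y cand={1,2} pick 2 [1->2 ok]
  3: obs=x cand={0} pick 0 [2->0 ok]
  4: obs=y cand={1,2} pick 1 [0->1 ok]
  5: obs=y cand={1,2} pick 2 [1->2 ok]
  6: obs=y cand={1,2} pick 1 [2->1 ok]
  7: obs=x cand={0} pick 0 [1->0 ok]
  8: obs=y cand={1,2} pick 2 [0->2 ok]
  9: obs=x cand={0} pick 0 [2->0 ok]
  10: obs=y cand={1,2} pick 2 [0->2 ok]
  11: obs=y cand={1,2} pick 1 [2->1 ok]
  12: obs=x cand={0} pick 0 [1->0 ok]
  13: obs=y cand={1,2} pick 2 [0->2 ok]
  14: obs=y cand={1,2} pick 1 [2->1 ok]
  15: obs=x cand={0} pick 0 [1->0 ok]
  16: obs=y cand={1,2} pick 1 [0->1 ok]
  17: obs=y cand={1,2} pick 2 [1->2 ok]
  18: obs=y cand={1,2} pick 1 [2->1 ok]
  19: obs=y cand={1,2} pick 2 [1->2 ok]
  20: obs=x cand={0} pick 0 [2->0 ok]
  21: obs=y cand={1,2} pick 1 [0->1 ok]
  22: obs=x cand={0} pick 0 [1->0 ok]
  23: obs=y cand={1,2} pick 2 [0->2 ok]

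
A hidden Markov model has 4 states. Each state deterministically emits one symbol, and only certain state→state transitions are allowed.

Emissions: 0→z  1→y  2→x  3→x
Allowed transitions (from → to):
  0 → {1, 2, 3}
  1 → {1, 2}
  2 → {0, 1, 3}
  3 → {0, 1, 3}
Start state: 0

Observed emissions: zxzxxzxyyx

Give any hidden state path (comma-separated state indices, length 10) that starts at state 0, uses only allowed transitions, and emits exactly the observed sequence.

0,3,0,3,3,0,3,1,1,2

  [0] z  {0}  => 0  start
  [1] x  {2,3}  => 3  0->3 ok
  [2] z  {0}  => 0  3->0 ok
  [3] x  {2,3}  => 3  0->3 ok
  [4] x  {2,3}  => 3  3->3 ok
  [5] z  {0}  => 0  3->0 ok
  [6] x  {2,3}  => 3  0->3 ok
  [7] y  {1}  => 1  3->1 ok
  [8] y  {1}  => 1  1->1 ok
  [9] x  {2,3}  => 2  1->2 ok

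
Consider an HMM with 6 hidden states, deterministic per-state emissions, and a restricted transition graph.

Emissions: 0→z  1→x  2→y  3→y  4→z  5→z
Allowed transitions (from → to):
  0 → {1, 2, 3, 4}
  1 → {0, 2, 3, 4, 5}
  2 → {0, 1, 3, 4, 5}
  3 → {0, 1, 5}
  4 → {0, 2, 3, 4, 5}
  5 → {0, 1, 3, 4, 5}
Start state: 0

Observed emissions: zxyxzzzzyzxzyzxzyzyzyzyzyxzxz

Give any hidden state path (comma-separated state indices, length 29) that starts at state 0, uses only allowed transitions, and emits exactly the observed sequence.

  [0] z  {0,4,5}  => 0  start
  [1] x  {1}  => 1  0->1 ok
  [2] y  {2,3}  => 3  1->3 ok
  [3] x  {1}  => 1  3->1 ok
  [4] z  {0,4,5}  => 0  1->0 ok
  [5] z  {0,4,5}  => 4  0->4 ok
  [6] z  {0,4,5}  => 5  4->5 ok
  [7] z  {0,4,5}  => 0  5->0 ok
  [8] y  {2,3}  => 2  0->2 ok
  [9] z  {0,4,5}  => 0  2->0 ok
  [10] x  {1}  => 1  0->1 ok
  [11] z  {0,4,5}  => 4  1->4 ok
  [12] y  {2,3}  => 2  4->2 ok
  [13] z  {0,4,5}  => 5  2->5 ok
  [14] x  {1}  => 1  5->1 ok
  [15] z  {0,4,5}  => 5  1->5 ok
  [16] y  {2,3}  => 3  5->3 ok
  [17] z  {0,4,5}  => 0  3->0 ok
  [18] y  {2,3}  => 2  0->2 ok
  [19] z  {0,4,5}  => 4  2->4 ok
  [20] y  {2,3}  => 2  4->2 ok
  [21] z  {0,4,5}  => 0  2->0 ok
  [22] y  {2,3}  => 3  0->3 ok
  [23] z  {0,4,5}  => 5  3->5 ok
  [24] y  {2,3}  => 3  5->3 ok
  [25] x  {1}  => 1  3->1 ok
  [26] z  {0,4,5}  => 0  1->0 ok
  [27] x  {1}  => 1  0->1 ok
  [28] z  {0,4,5}  => 0  1->0 ok

0,1,3,1,0,4,5,0,2,0,1,4,2,5,1,5,3,0,2,4,2,0,3,5,3,1,0,1,0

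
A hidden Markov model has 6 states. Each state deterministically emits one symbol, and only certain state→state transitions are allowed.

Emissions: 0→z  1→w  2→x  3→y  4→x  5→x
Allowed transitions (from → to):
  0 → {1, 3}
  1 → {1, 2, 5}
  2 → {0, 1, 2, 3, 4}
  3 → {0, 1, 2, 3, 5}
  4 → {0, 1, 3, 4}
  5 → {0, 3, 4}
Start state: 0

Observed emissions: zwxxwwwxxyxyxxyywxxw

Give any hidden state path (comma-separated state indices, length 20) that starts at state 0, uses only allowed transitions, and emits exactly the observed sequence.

0,1,2,2,1,1,1,5,4,3,5,3,2,4,3,3,1,5,4,1

  0: obs=z cand={0} pick 0 [start]
  1: obs=w cand={1} pick 1 [0->1 ok]
  2: obs=x cand={2,4,5} pick 2 [1->2 ok]
  3: obs=x cand={2,4,5} pick 2 [2->2 ok]
  4: obs=w cand={1} pick 1 [2->1 ok]
  5: obs=w cand={1} pick 1 [1->1 ok]
  6: obs=w cand={1} pick 1 [1->1 ok]
  7: obs=x cand={2,4,5} pick 5 [1->5 ok]
  8: obs=x cand={2,4,5} pick 4 [5->4 ok]
  9: obs=y cand={3} pick 3 [4->3 ok]
  10: obs=x cand={2,4,5} pick 5 [3->5 ok]
  11: obs=y cand={3} pick 3 [5->3 ok]
  12: obs=x cand={2,4,5} pick 2 [3->2 ok]
  13: obs=x cand={2,4,5} pick 4 [2->4 ok]
  14: obs=y cand={3} pick 3 [4->3 ok]
  15: obs=y cand={3} pick 3 [3->3 ok]
  16: obs=w cand={1} pick 1 [3->1 ok]
  17: obs=x cand={2,4,5} pick 5 [1->5 ok]
  18: obs=x cand={2,4,5} pick 4 [5->4 ok]
  19: obs=w cand={1} pick 1 [4->1 ok]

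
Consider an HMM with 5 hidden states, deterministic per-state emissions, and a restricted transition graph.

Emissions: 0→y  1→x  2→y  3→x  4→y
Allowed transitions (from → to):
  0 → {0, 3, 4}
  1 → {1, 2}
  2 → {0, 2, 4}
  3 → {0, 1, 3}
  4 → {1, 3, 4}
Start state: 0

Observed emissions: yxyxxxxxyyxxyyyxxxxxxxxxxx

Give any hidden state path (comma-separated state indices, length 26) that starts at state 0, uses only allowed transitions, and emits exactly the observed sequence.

  t0 'y' -> {0,2,4}, take 0 (start)
  t1 'x' -> {1,3}, take 3 (0->3 ok)
  t2 'y' -> {0,2,4}, take 0 (3->0 ok)
  t3 'x' -> {1,3}, take 3 (0->3 ok)
  t4 'x' -> {1,3}, take 3 (3->3 ok)
  t5 'x' -> {1,3}, take 3 (3->3 ok)
  t6 'x' -> {1,3}, take 3 (3->3 ok)
  t7 'x' -> {1,3}, take 1 (3->1 ok)
  t8 'y' -> {0,2,4}, take 2 (1->2 ok)
  t9 'y' -> {0,2,4}, take 4 (2->4 ok)
  t10 'x' -> {1,3}, take 3 (4->3 ok)
  t11 'x' -> {1,3}, take 1 (3->1 ok)
  t12 'y' -> {0,2,4}, take 2 (1->2 ok)
  t13 'y' -> {0,2,4}, take 2 (2->2 ok)
  t14 'y' -> {0,2,4}, take 0 (2->0 ok)
  t15 'x' -> {1,3}, take 3 (0->3 ok)
  t16 'x' -> {1,3}, take 3 (3->3 ok)
  t17 'x' -> {1,3}, take 3 (3->3 ok)
  t18 'x' -> {1,3}, take 1 (3->1 ok)
  t19 'x' -> {1,3}, take 1 (1->1 ok)
  t20 'x' -> {1,3}, take 1 (1->1 ok)
  t21 'x' -> {1,3}, take 1 (1->1 ok)
  t22 'x' -> {1,3}, take 1 (1->1 ok)
  t23 'x' -> {1,3}, take 1 (1->1 ok)
  t24 'x' -> {1,3}, take 1 (1->1 ok)
  t25 'x' -> {1,3}, take 1 (1->1 ok)

0,3,0,3,3,3,3,1,2,4,3,1,2,2,0,3,3,3,1,1,1,1,1,1,1,1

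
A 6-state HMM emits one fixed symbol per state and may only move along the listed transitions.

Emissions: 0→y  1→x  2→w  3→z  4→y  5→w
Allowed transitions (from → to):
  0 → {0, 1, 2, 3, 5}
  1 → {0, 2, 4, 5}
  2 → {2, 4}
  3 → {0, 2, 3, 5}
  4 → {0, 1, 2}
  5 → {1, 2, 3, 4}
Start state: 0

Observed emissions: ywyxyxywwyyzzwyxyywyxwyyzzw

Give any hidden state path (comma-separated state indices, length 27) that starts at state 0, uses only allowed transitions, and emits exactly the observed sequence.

0,5,4,1,4,1,0,2,2,4,0,3,3,2,4,1,4,0,5,4,1,5,4,0,3,3,2

  0: obs=y cand={0,4} pick 0 [start]
  1: obs=w cand={2,5} pick 5 [0->5 ok]
  2: obs=y cand={0,4} pick 4 [5->4 ok]
  3: obs=x cand={1} pick 1 [4->1 ok]
  4: obs=y cand={0,4} pick 4 [1->4 ok]
  5: obs=x cand={1} pick 1 [4->1 ok]
  6: obs=y cand={0,4} pick 0 [1->0 ok]
  7: obs=w cand={2,5} pick 2 [0->2 ok]
  8: obs=w cand={2,5} pick 2 [2->2 ok]
  9: obs=y cand={0,4} pick 4 [2->4 ok]
  10: obs=y cand={0,4} pick 0 [4->0 ok]
  11: obs=z cand={3} pick 3 [0->3 ok]
  12: obs=z cand={3} pick 3 [3->3 ok]
  13: obs=w cand={2,5} pick 2 [3->2 ok]
  14: obs=y cand={0,4} pick 4 [2->4 ok]
  15: obs=x cand={1} pick 1 [4->1 ok]
  16: obs=y cand={0,4} pick 4 [1->4 ok]
  17: obs=y cand={0,4} pick 0 [4->0 ok]
  18: obs=w cand={2,5} pick 5 [0->5 ok]
  19: obs=y cand={0,4} pick 4 [5->4 ok]
  20: obs=x cand={1} pick 1 [4->1 ok]
  21: obs=w cand={2,5} pick 5 [1->5 ok]
  22: obs=y cand={0,4} pick 4 [5->4 ok]
  23: obs=y cand={0,4} pick 0 [4->0 ok]
  24: obs=z cand={3} pick 3 [0->3 ok]
  25: obs=z cand={3} pick 3 [3->3 ok]
  26: obs=w cand={2,5} pick 2 [3->2 ok]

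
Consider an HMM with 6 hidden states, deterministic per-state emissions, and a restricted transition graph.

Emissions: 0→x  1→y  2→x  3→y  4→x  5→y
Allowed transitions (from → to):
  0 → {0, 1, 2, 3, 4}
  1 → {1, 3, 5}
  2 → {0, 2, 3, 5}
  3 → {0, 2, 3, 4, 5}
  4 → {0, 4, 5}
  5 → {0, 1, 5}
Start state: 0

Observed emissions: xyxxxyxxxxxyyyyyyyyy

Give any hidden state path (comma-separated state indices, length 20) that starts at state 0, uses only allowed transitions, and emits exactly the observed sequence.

  t0 'x' -> {0,2,4}, take 0 (start)
  t1 'y' -> {1,3,5}, take 3 (0->3 ok)
  t2 'x' -> {0,2,4}, take 0 (3->0 ok)
  t3 'x' -> {0,2,4}, take 0 (0->0 ok)
  t4 'x' -> {0,2,4}, take 0 (0->0 ok)
  t5 'y' -> {1,3,5}, take 3 (0->3 ok)
  t6 'x' -> {0,2,4}, take 4 (3->4 ok)
  t7 'x' -> {0,2,4}, take 4 (4->4 ok)
  t8 'x' -> {0,2,4}, take 4 (4->4 ok)
  t9 'x' -> {0,2,4}, take 4 (4->4 ok)
  t10 'x' -> {0,2,4}, take 4 (4->4 ok)
  t11 'y' -> {1,3,5}, take 5 (4->5 ok)
  t12 'y' -> {1,3,5}, take 5 (5->5 ok)
  t13 'y' -> {1,3,5}, take 5 (5->5 ok)
  t14 'y' -> {1,3,5}, take 5 (5->5 ok)
  t15 'y' -> {1,3,5}, take 5 (5->5 ok)
  t16 'y' -> {1,3,5}, take 1 (5->1 ok)
  t17 'y' -> {1,3,5}, take 1 (1->1 ok)
  t18 'y' -> {1,3,5}, take 1 (1->1 ok)
  t19 'y' -> {1,3,5}, take 1 (1->1 ok)

0,3,0,0,0,3,4,4,4,4,4,5,5,5,5,5,1,1,1,1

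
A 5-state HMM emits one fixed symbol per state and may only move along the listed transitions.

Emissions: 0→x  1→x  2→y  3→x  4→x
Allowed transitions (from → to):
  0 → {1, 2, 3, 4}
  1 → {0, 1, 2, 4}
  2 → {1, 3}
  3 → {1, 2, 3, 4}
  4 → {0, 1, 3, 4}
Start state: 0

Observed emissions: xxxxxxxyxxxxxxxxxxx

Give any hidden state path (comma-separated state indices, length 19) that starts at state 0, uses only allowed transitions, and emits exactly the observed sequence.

0,1,1,1,4,0,3,2,1,1,0,3,4,0,3,3,4,3,4

  t0 'x' -> {0,1,3,4}, take 0 (start)
  t1 'x' -> {0,1,3,4}, take 1 (0->1 ok)
  t2 'x' -> {0,1,3,4}, take 1 (1->1 ok)
  t3 'x' -> {0,1,3,4}, take 1 (1->1 ok)
  t4 'x' -> {0,1,3,4}, take 4 (1->4 ok)
  t5 'x' -> {0,1,3,4}, take 0 (4->0 ok)
  t6 'x' -> {0,1,3,4}, take 3 (0->3 ok)
  t7 'y' -> {2}, take 2 (3->2 ok)
  t8 'x' -> {0,1,3,4}, take 1 (2->1 ok)
  t9 'x' -> {0,1,3,4}, take 1 (1->1 ok)
  t10 'x' -> {0,1,3,4}, take 0 (1->0 ok)
  t11 'x' -> {0,1,3,4}, take 3 (0->3 ok)
  t12 'x' -> {0,1,3,4}, take 4 (3->4 ok)
  t13 'x' -> {0,1,3,4}, take 0 (4->0 ok)
  t14 'x' -> {0,1,3,4}, take 3 (0->3 ok)
  t15 'x' -> {0,1,3,4}, take 3 (3->3 ok)
  t16 'x' -> {0,1,3,4}, take 4 (3->4 ok)
  t17 'x' -> {0,1,3,4}, take 3 (4->3 ok)
  t18 'x' -> {0,1,3,4}, take 4 (3->4 ok)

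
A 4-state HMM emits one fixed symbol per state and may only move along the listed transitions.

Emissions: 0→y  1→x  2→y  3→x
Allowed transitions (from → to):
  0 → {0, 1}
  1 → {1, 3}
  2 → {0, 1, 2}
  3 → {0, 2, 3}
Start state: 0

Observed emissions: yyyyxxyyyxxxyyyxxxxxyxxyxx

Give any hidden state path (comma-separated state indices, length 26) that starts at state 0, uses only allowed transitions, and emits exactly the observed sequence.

  t0 'y' -> {0,2}, take 0 (start)
  t1 'y' -> {0,2}, take 0 (0->0 ok)
  t2 'y' -> {0,2}, take 0 (0->0 ok)
  t3 'y' -> {0,2}, take 0 (0->0 ok)
  t4 'x' -> {1,3}, take 1 (0->1 ok)
  t5 'x' -> {1,3}, take 3 (1->3 ok)
  t6 'y' -> {0,2}, take 2 (3->2 ok)
  t7 'y' -> {0,2}, take 0 (2->0 ok)
  t8 'y' -> {0,2}, take 0 (0->0 ok)
  t9 'x' -> {1,3}, take 1 (0->1 ok)
  t10 'x' -> {1,3}, take 1 (1->1 ok)
  t11 'x' -> {1,3}, take 3 (1->3 ok)
  t12 'y' -> {0,2}, take 2 (3->2 ok)
  t13 'y' -> {0,2}, take 0 (2->0 ok)
  t14 'y' -> {0,2}, take 0 (0->0 ok)
  t15 'x' -> {1,3}, take 1 (0->1 ok)
  t16 'x' -> {1,3}, take 1 (1->1 ok)
  t17 'x' -> {1,3}, take 1 (1->1 ok)
  t18 'x' -> {1,3}, take 1 (1->1 ok)
  t19 'x' -> {1,3}, take 3 (1->3 ok)
  t20 'y' -> {0,2}, take 2 (3->2 ok)
  t21 'x' -> {1,3}, take 1 (2->1 ok)
  t22 'x' -> {1,3}, take 3 (1->3 ok)
  t23 'y' -> {0,2}, take 2 (3->2 ok)
  t24 'x' -> {1,3}, take 1 (2->1 ok)
  t25 'x' -> {1,3}, take 3 (1->3 ok)

0,0,0,0,1,3,2,0,0,1,1,3,2,0,0,1,1,1,1,3,2,1,3,2,1,3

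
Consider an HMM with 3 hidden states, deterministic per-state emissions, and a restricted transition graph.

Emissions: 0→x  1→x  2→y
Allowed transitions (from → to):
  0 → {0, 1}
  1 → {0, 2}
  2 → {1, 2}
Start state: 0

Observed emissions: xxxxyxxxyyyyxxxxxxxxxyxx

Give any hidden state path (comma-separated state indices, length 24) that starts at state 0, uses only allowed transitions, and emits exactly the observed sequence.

0,0,0,1,2,1,0,1,2,2,2,2,1,0,1,0,1,0,0,0,1,2,1,0

  0: obs=x cand={0,1} pick 0 [start]
  1: obs=x cand={0,1} pick 0 [0->0 ok]
  2: obs=x cand={0,1} pick 0 [0->0 ok]
  3: obs=x cand={0,1} pick 1 [0->1 ok]
  4: obs=y cand={2} pick 2 [1->2 ok]
  5: obs=x cand={0,1} pick 1 [2->1 ok]
  6: obs=x cand={0,1} pick 0 [1->0 ok]
  7: obs=x cand={0,1} pick 1 [0->1 ok]
  8: obs=y cand={2} pick 2 [1->2 ok]
  9: obs=y cand={2} pick 2 [2->2 ok]
  10: obs=y cand={2} pick 2 [2->2 ok]
  11: obs=y cand={2} pick 2 [2->2 ok]
  12: obs=x cand={0,1} pick 1 [2->1 ok]
  13: obs=x cand={0,1} pick 0 [1->0 ok]
  14: obs=x cand={0,1} pick 1 [0->1 ok]
  15: obs=x cand={0,1} pick 0 [1->0 ok]
  16: obs=x cand={0,1} pick 1 [0->1 ok]
  17: obs=x cand={0,1} pick 0 [1->0 ok]
  18: obs=x cand={0,1} pick 0 [0->0 ok]
  19: obs=x cand={0,1} pick 0 [0->0 ok]
  20: obs=x cand={0,1} pick 1 [0->1 ok]
  21: obs=y cand={2} pick 2 [1->2 ok]
  22: obs=x cand={0,1} pick 1 [2->1 ok]
  23: obs=x cand={0,1} pick 0 [1->0 ok]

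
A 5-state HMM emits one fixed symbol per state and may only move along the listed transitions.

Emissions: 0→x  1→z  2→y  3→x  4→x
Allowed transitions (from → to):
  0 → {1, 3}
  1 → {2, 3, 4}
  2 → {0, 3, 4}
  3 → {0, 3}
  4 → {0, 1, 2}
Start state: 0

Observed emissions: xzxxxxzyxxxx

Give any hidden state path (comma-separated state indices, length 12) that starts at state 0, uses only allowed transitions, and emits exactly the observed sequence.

  [0] x  {0,3,4}  => 0  start
  [1] z  {1}  => 1  0->1 ok
  [2] x  {0,3,4}  => 3  1->3 ok
  [3] x  {0,3,4}  => 0  3->0 ok
  [4] x  {0,3,4}  => 3  0->3 ok
  [5] x  {0,3,4}  => 0  3->0 ok
  [6] z  {1}  => 1  0->1 ok
  [7] y  {2}  => 2  1->2 ok
  [8] x  {0,3,4}  => 3  2->3 ok
  [9] x  {0,3,4}  => 3  3->3 ok
  [10] x  {0,3,4}  => 3  3->3 ok
  [11] x  {0,3,4}  => 3  3->3 ok

0,1,3,0,3,0,1,2,3,3,3,3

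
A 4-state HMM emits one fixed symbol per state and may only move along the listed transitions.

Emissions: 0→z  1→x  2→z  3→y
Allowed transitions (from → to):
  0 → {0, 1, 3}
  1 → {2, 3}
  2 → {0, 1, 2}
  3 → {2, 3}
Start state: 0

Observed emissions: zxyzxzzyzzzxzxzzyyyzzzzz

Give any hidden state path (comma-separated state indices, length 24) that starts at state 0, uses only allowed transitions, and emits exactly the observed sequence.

0,1,3,2,1,2,0,3,2,2,0,1,2,1,2,0,3,3,3,2,2,2,2,2

  pos 0: z in {0,2}, choose 0; start
  pos 1: x in {1}, choose 1; 0->1 ok
  pos 2: y in {3}, choose 3; 1->3 ok
  pos 3: z in {0,2}, choose 2; 3->2 ok
  pos 4: x in {1}, choose 1; 2->1 ok
  pos 5: z in {0,2}, choose 2; 1->2 ok
  pos 6: z in {0,2}, choose 0; 2->0 ok
  pos 7: y in {3}, choose 3; 0->3 ok
  pos 8: z in {0,2}, choose 2; 3->2 ok
  pos 9: z in {0,2}, choose 2; 2->2 ok
  pos 10: z in {0,2}, choose 0; 2->0 ok
  pos 11: x in {1}, choose 1; 0->1 ok
  pos 12: z in {0,2}, choose 2; 1->2 ok
  pos 13: x in {1}, choose 1; 2->1 ok
  pos 14: z in {0,2}, choose 2; 1->2 ok
  pos 15: z in {0,2}, choose 0; 2->0 ok
  pos 16: y in {3}, choose 3; 0->3 ok
  pos 17: y in {3}, choose 3; 3->3 ok
  pos 18: y in {3}, choose 3; 3->3 ok
  pos 19: z in {0,2}, choose 2; 3->2 ok
  pos 20: z in {0,2}, choose 2; 2->2 ok
  pos 21: z in {0,2}, choose 2; 2->2 ok
  pos 22: z in {0,2}, choose 2; 2->2 ok
  pos 23: z in {0,2}, choose 2; 2->2 ok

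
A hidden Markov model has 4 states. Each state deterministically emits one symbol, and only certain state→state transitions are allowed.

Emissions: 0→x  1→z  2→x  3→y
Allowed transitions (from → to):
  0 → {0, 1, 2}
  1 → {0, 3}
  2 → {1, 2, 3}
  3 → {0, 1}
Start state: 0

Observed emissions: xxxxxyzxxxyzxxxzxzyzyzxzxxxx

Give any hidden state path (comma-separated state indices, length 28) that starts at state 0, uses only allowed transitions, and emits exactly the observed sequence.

0,0,0,2,2,3,1,0,2,2,3,1,0,0,2,1,0,1,3,1,3,1,0,1,0,0,0,0

  0: obs=x cand={0,2} pick 0 [start]
  1: obs=x cand={0,2} pick 0 [0->0 ok]
  2: obs=x cand={0,2} pick 0 [0->0 ok]
  3: obs=x cand={0,2} pick 2 [0->2 ok]
  4: obs=x cand={0,2} pick 2 [2->2 ok]
  5: obs=y cand={3} pick 3 [2->3 ok]
  6: obs=z cand={1} pick 1 [3->1 ok]
  7: obs=x cand={0,2} pick 0 [1->0 ok]
  8: obs=x cand={0,2} pick 2 [0->2 ok]
  9: obs=x cand={0,2} pick 2 [2->2 ok]
  10: obs=y cand={3} pick 3 [2->3 ok]
  11: obs=z cand={1} pick 1 [3->1 ok]
  12: obs=x cand={0,2} pick 0 [1->0 ok]
  13: obs=x cand={0,2} pick 0 [0->0 ok]
  14: obs=x cand={0,2} pick 2 [0->2 ok]
  15: obs=z cand={1} pick 1 [2->1 ok]
  16: obs=x cand={0,2} pick 0 [1->0 ok]
  17: obs=z cand={1} pick 1 [0->1 ok]
  18: obs=y cand={3} pick 3 [1->3 ok]
  19: obs=z cand={1} pick 1 [3->1 ok]
  20: obs=y cand={3} pick 3 [1->3 ok]
  21: obs=z cand={1} pick 1 [3->1 ok]
  22: obs=x cand={0,2} pick 0 [1->0 ok]
  23: obs=z cand={1} pick 1 [0->1 ok]
  24: obs=x cand={0,2} pick 0 [1->0 ok]
  25: obs=x cand={0,2} pick 0 [0->0 ok]
  26: obs=x cand={0,2} pick 0 [0->0 ok]
  27: obs=x cand={0,2} pick 0 [0->0 ok]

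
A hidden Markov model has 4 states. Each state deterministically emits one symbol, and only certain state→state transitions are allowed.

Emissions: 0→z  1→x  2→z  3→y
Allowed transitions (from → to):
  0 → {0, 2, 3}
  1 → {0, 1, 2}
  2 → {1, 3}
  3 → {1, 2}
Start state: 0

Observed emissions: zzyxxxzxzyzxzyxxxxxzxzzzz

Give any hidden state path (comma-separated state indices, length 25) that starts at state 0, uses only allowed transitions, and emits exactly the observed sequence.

0,2,3,1,1,1,2,1,2,3,2,1,2,3,1,1,1,1,1,2,1,0,0,0,2

  [0] z  {0,2}  => 0  start
  [1] z  {0,2}  => 2  0->2 ok
  [2] y  {3}  => 3  2->3 ok
  [3] x  {1}  => 1  3->1 ok
  [4] x  {1}  => 1  1->1 ok
  [5] x  {1}  => 1  1->1 ok
  [6] z  {0,2}  => 2  1->2 ok
  [7] x  {1}  => 1  2->1 ok
  [8] z  {0,2}  => 2  1->2 ok
  [9] y  {3}  => 3  2->3 ok
  [10] z  {0,2}  => 2  3->2 ok
  [11] x  {1}  => 1  2->1 ok
  [12] z  {0,2}  => 2  1->2 ok
  [13] y  {3}  => 3  2->3 ok
  [14] x  {1}  => 1  3->1 ok
  [15] x  {1}  => 1  1->1 ok
  [16] x  {1}  => 1  1->1 ok
  [17] x  {1}  => 1  1->1 ok
  [18] x  {1}  => 1  1->1 ok
  [19] z  {0,2}  => 2  1->2 ok
  [20] x  {1}  => 1  2->1 ok
  [21] z  {0,2}  => 0  1->0 ok
  [22] z  {0,2}  => 0  0->0 ok
  [23] z  {0,2}  => 0  0->0 ok
  [24] z  {0,2}  => 2  0->2 ok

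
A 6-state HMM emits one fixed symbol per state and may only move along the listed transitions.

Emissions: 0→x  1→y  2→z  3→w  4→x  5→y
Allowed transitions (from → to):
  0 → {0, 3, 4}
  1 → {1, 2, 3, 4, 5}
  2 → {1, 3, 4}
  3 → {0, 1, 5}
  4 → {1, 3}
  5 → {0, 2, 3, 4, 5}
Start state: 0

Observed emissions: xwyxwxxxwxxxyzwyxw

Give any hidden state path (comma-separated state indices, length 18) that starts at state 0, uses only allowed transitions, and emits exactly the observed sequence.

0,3,1,4,3,0,0,0,3,0,0,4,1,2,3,1,4,3

  pos 0: x in {0,4}, choose 0; start
  pos 1: w in {3}, choose 3; 0->3 ok
  pos 2: y in {1,5}, choose 1; 3->1 ok
  pos 3: x in {0,4}, choose 4; 1->4 ok
  pos 4: w in {3}, choose 3; 4->3 ok
  pos 5: x in {0,4}, choose 0; 3->0 ok
  pos 6: x in {0,4}, choose 0; 0->0 ok
  pos 7: x in {0,4}, choose 0; 0->0 ok
  pos 8: w in {3}, choose 3; 0->3 ok
  pos 9: x in {0,4}, choose 0; 3->0 ok
  pos 10: x in {0,4}, choose 0; 0->0 ok
  pos 11: x in {0,4}, choose 4; 0->4 ok
  pos 12: y in {1,5}, choose 1; 4->1 ok
  pos 13: z in {2}, choose 2; 1->2 ok
  pos 14: w in {3}, choose 3; 2->3 ok
  pos 15: y in {1,5}, choose 1; 3->1 ok
  pos 16: x in {0,4}, choose 4; 1->4 ok
  pos 17: w in {3}, choose 3; 4->3 ok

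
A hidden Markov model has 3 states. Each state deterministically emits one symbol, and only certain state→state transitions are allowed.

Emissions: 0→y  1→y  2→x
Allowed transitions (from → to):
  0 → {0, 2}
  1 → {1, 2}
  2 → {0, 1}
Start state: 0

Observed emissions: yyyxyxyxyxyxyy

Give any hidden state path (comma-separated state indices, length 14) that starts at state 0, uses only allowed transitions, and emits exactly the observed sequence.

0,0,0,2,1,2,0,2,1,2,1,2,1,1

  pos 0: y in {0,1}, choose 0; start
  pos 1: y in {0,1}, choose 0; 0->0 ok
  pos 2: y in {0,1}, choose 0; 0->0 ok
  pos 3: x in {2}, choose 2; 0->2 ok
  pos 4: y in {0,1}, choose 1; 2->1 ok
  pos 5: x in {2}, choose 2; 1->2 ok
  pos 6: y in {0,1}, choose 0; 2->0 ok
  pos 7: x in {2}, choose 2; 0->2 ok
  pos 8: y in {0,1}, choose 1; 2->1 ok
  pos 9: x in {2}, choose 2; 1->2 ok
  pos 10: y in {0,1}, choose 1; 2->1 ok
  pos 11: x in {2}, choose 2; 1->2 ok
  pos 12: y in {0,1}, choose 1; 2->1 ok
  pos 13: y in {0,1}, choose 1; 1->1 ok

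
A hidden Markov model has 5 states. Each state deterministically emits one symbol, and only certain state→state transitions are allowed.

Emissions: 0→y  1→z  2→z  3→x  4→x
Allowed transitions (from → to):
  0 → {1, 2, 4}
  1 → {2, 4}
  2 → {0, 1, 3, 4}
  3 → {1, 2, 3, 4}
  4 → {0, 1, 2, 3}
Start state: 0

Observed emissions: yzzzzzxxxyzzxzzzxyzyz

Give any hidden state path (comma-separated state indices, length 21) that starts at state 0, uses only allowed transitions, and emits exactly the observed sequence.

  0: obs=y cand={0} pick 0 [start]
  1: obs=z cand={1,2} pick 1 [0->1 ok]
  2: obs=z cand={1,2} pick 2 [1->2 ok]
  3: obs=z cand={1,2} pick 1 [2->1 ok]
  4: obs=z cand={1,2} pick 2 [1->2 ok]
  5: obs=z cand={1,2} pick 1 [2->1 ok]
  6: obs=x cand={3,4} pick 4 [1->4 ok]
  7: obs=x cand={3,4} pick 3 [4->3 ok]
  8: obs=x cand={3,4} pick 4 [3->4 ok]
  9: obs=y cand={0} pick 0 [4->0 ok]
  10: obs=z cand={1,2} pick 1 [0->1 ok]
  11: obs=z cand={1,2} pick 2 [1->2 ok]
  12: obs=x cand={3,4} pick 4 [2->4 ok]
  13: obs=z cand={1,2} pick 1 [4->1 ok]
  14: obs=z cand={1,2} pick 2 [1->2 ok]
  15: obs=z cand={1,2} pick 1 [2->1 ok]
  16: obs=x cand={3,4} pick 4 [1->4 ok]
  17: obs=y cand={0} pick 0 [4->0 ok]
  18: obs=z cand={1,2} pick 2 [0->2 ok]
  19: obs=y cand={0} pick 0 [2->0 ok]
  20: obs=z cand={1,2} pick 1 [0->1 ok]

0,1,2,1,2,1,4,3,4,0,1,2,4,1,2,1,4,0,2,0,1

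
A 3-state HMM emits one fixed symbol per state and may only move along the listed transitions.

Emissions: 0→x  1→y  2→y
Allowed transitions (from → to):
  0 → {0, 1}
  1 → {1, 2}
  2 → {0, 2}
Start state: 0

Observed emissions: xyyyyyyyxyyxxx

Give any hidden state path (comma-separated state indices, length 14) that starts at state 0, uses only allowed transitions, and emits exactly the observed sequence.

  [0] x  {0}  => 0  start
  [1] y  {1,2}  => 1  0->1 ok
  [2] y  {1,2}  => 1  1->1 ok
  [3] y  {1,2}  => 1  1->1 ok
  [4] y  {1,2}  => 1  1->1 ok
  [5] y  {1,2}  => 1  1->1 ok
  [6] y  {1,2}  => 2  1->2 ok
  [7] y  {1,2}  => 2  2->2 ok
  [8] x  {0}  => 0  2->0 ok
  [9] y  {1,2}  => 1  0->1 ok
  [10] y  {1,2}  => 2  1->2 ok
  [11] x  {0}  => 0  2->0 ok
  [12] x  {0}  => 0  0->0 ok
  [13] x  {0}  => 0  0->0 ok

0,1,1,1,1,1,2,2,0,1,2,0,0,0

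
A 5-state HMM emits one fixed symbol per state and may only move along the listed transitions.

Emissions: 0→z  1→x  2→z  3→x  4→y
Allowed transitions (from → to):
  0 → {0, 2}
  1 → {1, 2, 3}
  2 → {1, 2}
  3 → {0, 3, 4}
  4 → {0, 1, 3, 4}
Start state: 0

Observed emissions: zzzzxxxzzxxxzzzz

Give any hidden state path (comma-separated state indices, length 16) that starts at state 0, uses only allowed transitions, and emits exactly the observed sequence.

0,0,0,2,1,1,3,0,2,1,3,3,0,2,2,2

  pos 0: z in {0,2}, choose 0; start
  pos 1: z in {0,2}, choose 0; 0->0 ok
  pos 2: z in {0,2}, choose 0; 0->0 ok
  pos 3: z in {0,2}, choose 2; 0->2 ok
  pos 4: x in {1,3}, choose 1; 2->1 ok
  pos 5: x in {1,3}, choose 1; 1->1 ok
  pos 6: x in {1,3}, choose 3; 1->3 ok
  pos 7: z in {0,2}, choose 0; 3->0 ok
  pos 8: z in {0,2}, choose 2; 0->2 ok
  pos 9: x in {1,3}, choose 1; 2->1 ok
  pos 10: x in {1,3}, choose 3; 1->3 ok
  pos 11: x in {1,3}, choose 3; 3->3 ok
  pos 12: z in {0,2}, choose 0; 3->0 ok
  pos 13: z in {0,2}, choose 2; 0->2 ok
  pos 14: z in {0,2}, choose 2; 2->2 ok
  pos 15: z in {0,2}, choose 2; 2->2 ok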